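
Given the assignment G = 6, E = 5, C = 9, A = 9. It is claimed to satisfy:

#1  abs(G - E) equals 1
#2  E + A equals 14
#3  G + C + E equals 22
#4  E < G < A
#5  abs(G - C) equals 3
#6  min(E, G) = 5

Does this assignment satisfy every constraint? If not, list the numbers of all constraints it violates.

#1 abs(6 - 5) = 1  OK
#2 E + A = 5 + 9 = 14  OK
#3 G + C + E = 6 + 9 + 5 = 20, not 22  FAIL
#4 values 5 < 6 < 9  OK
#5 abs(6 - 9) = 3  OK
#6 min(5, 6) = 5  OK

No — constraint 3 is not satisfied.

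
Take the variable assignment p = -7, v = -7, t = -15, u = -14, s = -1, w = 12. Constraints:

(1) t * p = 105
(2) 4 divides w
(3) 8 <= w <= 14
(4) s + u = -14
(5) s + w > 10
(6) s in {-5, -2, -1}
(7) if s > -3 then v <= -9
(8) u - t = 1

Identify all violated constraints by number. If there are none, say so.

Constraints 4, 7 are violated.

(1) t * p = -15 * (-7) = 105 — holds.
(2) 12 / 4 = 3, so 4 divides 12 — holds.
(3) w = 12 lies in [8, 14] — holds.
(4) s + u = -1 + (-14) = -15, not -14 — does not hold.
(5) s + w = -1 + 12 = 11; 11 > 10 — holds.
(6) s = -1 is in {-5, -2, -1} — holds.
(7) s = -1 > -3, so we need v ≤ -9; but v = -7 > -9 — does not hold.
(8) u - t = -14 - (-15) = 1 — holds.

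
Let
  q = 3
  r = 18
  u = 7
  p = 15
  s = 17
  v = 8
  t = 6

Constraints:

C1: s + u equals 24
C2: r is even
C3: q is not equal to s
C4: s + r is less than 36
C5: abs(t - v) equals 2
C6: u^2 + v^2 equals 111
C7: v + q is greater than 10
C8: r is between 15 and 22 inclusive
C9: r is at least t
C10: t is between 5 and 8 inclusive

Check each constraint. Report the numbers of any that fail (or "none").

Constraint 6 is violated.

C1: s + u = 17 + 7 = 24  yes
C2: r = 18 is even  yes
C3: q = 3, s = 17; distinct  yes
C4: s + r = 17 + 18 = 35; 35 < 36  yes
C5: abs(6 - 8) = 2  yes
C6: u^2 + v^2 = 7^2 + 8^2 = 49 + 64 = 113, not 111  no
C7: v + q = 8 + 3 = 11; 11 > 10  yes
C8: r = 18 lies in [15, 22]  yes
C9: r = 18, t = 6; 18 ≥ 6  yes
C10: t = 6 lies in [5, 8]  yes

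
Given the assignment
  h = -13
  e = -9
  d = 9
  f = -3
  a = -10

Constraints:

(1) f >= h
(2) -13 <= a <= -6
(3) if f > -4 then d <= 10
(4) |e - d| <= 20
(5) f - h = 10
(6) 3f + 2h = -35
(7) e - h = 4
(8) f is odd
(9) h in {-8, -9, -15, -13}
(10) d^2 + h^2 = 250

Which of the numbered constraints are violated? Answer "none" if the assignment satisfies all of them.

(1) f = -3, h = -13; -3 ≥ -13 — satisfied.
(2) a = -10 lies in [-13, -6] — satisfied.
(3) f = -3 > -4, so we need d ≤ 10; d = 9 ≤ 10 — satisfied.
(4) |-9 - 9| = 18; 18 ≤ 20 — satisfied.
(5) f - h = -3 - (-13) = 10 — satisfied.
(6) 3f + 2h = 3(-3) + 2(-13) = -35 — satisfied.
(7) e - h = -9 - (-13) = 4 — satisfied.
(8) f = -3 is odd — satisfied.
(9) h = -13 is in {-8, -9, -15, -13} — satisfied.
(10) d^2 + h^2 = 9^2 + (-13)^2 = 81 + 169 = 250 — satisfied.

All constraints are satisfied.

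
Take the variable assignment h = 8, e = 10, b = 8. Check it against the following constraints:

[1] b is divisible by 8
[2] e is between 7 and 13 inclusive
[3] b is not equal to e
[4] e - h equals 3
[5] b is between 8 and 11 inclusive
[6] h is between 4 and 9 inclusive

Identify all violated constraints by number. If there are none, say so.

[1] 8 / 8 = 1, so 8 divides 8  OK
[2] e = 10 lies in [7, 13]  OK
[3] b = 8, e = 10; distinct  OK
[4] e - h = 10 - 8 = 2, not 3  FAIL
[5] b = 8 lies in [8, 11]  OK
[6] h = 8 lies in [4, 9]  OK

No — constraint 4 is not satisfied.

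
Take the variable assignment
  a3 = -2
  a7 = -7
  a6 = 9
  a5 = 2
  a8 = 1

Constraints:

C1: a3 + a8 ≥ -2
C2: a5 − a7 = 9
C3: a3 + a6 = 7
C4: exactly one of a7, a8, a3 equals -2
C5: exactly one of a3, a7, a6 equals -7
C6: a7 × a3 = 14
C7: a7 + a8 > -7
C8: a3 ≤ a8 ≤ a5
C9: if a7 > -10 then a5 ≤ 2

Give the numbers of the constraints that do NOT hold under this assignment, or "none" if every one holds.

C1: a3 + a8 = -2 + 1 = -1; -1 ≥ -2  holds
C2: a5 − a7 = 2 − (-7) = 9  holds
C3: a3 + a6 = -2 + 9 = 7  holds
C4: a7=-7, a8=1, a3=-2; 1 of them equals -2  holds
C5: a3=-2, a7=-7, a6=9; 1 of them equals -7  holds
C6: a7 × a3 = -7 × (-2) = 14  holds
C7: a7 + a8 = -7 + 1 = -6; -6 > -7  holds
C8: values -2 ≤ 1 ≤ 2  holds
C9: a7 = -7 > -10, so we need a5 ≤ 2; a5 = 2 ≤ 2  holds

No violations.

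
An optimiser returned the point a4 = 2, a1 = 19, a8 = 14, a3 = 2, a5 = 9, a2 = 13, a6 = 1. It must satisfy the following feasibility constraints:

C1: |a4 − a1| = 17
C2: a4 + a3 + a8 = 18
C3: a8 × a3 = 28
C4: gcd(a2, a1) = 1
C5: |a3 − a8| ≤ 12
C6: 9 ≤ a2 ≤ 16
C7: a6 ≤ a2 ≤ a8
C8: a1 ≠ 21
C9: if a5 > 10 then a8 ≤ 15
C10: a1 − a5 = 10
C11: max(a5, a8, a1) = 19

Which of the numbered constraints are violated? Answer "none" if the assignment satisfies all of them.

C1: |2 − 19| = 17  yes
C2: a4 + a3 + a8 = 2 + 2 + 14 = 18  yes
C3: a8 × a3 = 14 × 2 = 28  yes
C4: gcd(13, 19) = 1  yes
C5: |2 − 14| = 12; 12 ≤ 12  yes
C6: a2 = 13 lies in [9, 16]  yes
C7: values 1 ≤ 13 ≤ 14  yes
C8: a1 = 19, and 19 ≠ 21  yes
C9: a5 = 9, not > 10; antecedent false, conditional vacuously true  yes
C10: a1 − a5 = 19 − 9 = 10  yes
C11: max(9, 14, 19) = 19  yes

None — every constraint holds.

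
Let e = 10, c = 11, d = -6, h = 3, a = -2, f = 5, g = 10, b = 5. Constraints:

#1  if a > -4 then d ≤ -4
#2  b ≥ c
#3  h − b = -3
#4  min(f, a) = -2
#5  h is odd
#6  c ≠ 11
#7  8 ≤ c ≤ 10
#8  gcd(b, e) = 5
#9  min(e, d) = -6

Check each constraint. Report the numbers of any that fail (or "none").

Violated: 2, 3, 6, and 7.

#1 a = -2 > -4, so we need d ≤ -4; d = -6 ≤ -4  ✓
#2 b = 5, c = 11; 5 < 11 (want ≥)  ✗
#3 h − b = 3 − 5 = -2, not -3  ✗
#4 min(5, -2) = -2  ✓
#5 h = 3 is odd  ✓
#6 c = 11, but 11 is required to differ  ✗
#7 c = 11 is outside [8, 10]  ✗
#8 gcd(5, 10) = 5  ✓
#9 min(10, -6) = -6  ✓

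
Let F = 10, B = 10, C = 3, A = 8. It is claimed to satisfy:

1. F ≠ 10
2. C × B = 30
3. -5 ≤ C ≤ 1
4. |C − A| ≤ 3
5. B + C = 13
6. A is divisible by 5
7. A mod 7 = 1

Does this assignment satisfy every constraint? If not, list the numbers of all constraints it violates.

Constraints 1, 3, 4, and 6 do not hold.

1. F = 10, but 10 is required to differ — fails.
2. C × B = 3 × 10 = 30 — holds.
3. C = 3 is outside [-5, 1] — fails.
4. |3 − 8| = 5; 5 > 3, exceeds bound 3 — fails.
5. B + C = 10 + 3 = 13 — holds.
6. 8 = 5×1 + 3, so 5 does not divide 8 — fails.
7. 8 mod 7 = 1 — holds.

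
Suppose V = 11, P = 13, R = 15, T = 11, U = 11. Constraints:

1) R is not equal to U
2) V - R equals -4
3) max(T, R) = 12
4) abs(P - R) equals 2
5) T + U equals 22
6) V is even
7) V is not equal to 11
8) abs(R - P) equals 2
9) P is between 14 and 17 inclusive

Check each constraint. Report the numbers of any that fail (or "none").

1) R = 15, U = 11; distinct — OK.
2) V - R = 11 - 15 = -4 — OK.
3) max(11, 15) = 15, not 12 — violated.
4) abs(13 - 15) = 2 — OK.
5) T + U = 11 + 11 = 22 — OK.
6) V = 11 is odd — violated.
7) V = 11, but 11 is required to differ — violated.
8) abs(15 - 13) = 2 — OK.
9) P = 13 is outside [14, 17] — violated.

Constraints 3, 6, 7, 9 are violated.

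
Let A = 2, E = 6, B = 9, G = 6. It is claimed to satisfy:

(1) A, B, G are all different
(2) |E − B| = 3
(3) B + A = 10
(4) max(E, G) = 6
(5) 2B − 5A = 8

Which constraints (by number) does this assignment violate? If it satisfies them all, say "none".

(1) values 2, 9, 6 are pairwise distinct  ✓
(2) |6 − 9| = 3  ✓
(3) B + A = 9 + 2 = 11, not 10  ✗
(4) max(6, 6) = 6  ✓
(5) 2B − 5A = 2(9) − 5(2) = 8  ✓

Constraint 3 does not hold.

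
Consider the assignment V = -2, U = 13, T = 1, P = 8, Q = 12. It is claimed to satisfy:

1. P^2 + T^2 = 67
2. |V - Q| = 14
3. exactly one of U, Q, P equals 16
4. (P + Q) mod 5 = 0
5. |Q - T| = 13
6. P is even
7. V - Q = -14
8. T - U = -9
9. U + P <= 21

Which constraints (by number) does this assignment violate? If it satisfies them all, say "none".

1. P^2 + T^2 = 8^2 + 1^2 = 64 + 1 = 65, not 67  ✗
2. |-2 - 12| = 14  ✓
3. U=13, Q=12, P=8; 0 of them equal 16, not exactly one  ✗
4. P + Q = 20; 20 mod 5 = 0  ✓
5. |12 - 1| = 11, not 13  ✗
6. P = 8 is even  ✓
7. V - Q = -2 - 12 = -14  ✓
8. T - U = 1 - 13 = -12, not -9  ✗
9. U + P = 13 + 8 = 21; 21 ≤ 21  ✓

No — constraints 1, 3, 5, and 8 are not satisfied.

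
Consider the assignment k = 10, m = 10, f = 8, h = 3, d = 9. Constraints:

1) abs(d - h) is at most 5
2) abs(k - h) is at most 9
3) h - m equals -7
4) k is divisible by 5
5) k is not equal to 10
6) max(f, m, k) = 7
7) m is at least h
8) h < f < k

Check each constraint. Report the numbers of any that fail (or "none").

Constraints 1, 5, and 6 are violated.

1) abs(9 - 3) = 6; 6 > 5, exceeds bound 5  fails
2) abs(10 - 3) = 7; 7 ≤ 9  holds
3) h - m = 3 - 10 = -7  holds
4) 10 / 5 = 2, so 5 divides 10  holds
5) k = 10, but 10 is required to differ  fails
6) max(8, 10, 10) = 10, not 7  fails
7) m = 10, h = 3; 10 ≥ 3  holds
8) values 3 < 8 < 10  holds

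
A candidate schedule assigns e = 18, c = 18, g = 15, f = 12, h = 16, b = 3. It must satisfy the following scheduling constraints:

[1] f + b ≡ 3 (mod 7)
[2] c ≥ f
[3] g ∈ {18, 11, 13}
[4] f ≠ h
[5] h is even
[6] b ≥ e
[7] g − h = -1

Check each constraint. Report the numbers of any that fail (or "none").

The assignment fails constraints 1, 3, and 6.

[1] f + b = 15; 15 mod 7 = 1, not 3 — fails.
[2] c = 18, f = 12; 18 ≥ 12 — holds.
[3] g = 15 is not in {18, 11, 13} — fails.
[4] f = 12, h = 16; distinct — holds.
[5] h = 16 is even — holds.
[6] b = 3, e = 18; 3 < 18 (want ≥) — fails.
[7] g − h = 15 − 16 = -1 — holds.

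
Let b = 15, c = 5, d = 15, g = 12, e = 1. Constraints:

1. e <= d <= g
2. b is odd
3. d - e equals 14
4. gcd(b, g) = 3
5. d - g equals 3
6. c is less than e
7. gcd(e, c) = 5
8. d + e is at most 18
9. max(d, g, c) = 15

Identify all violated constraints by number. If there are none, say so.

1. values 1, 15, 12; d = 15 is not <= g = 12 — violated.
2. b = 15 is odd — satisfied.
3. d - e = 15 - 1 = 14 — satisfied.
4. gcd(15, 12) = 3 — satisfied.
5. d - g = 15 - 12 = 3 — satisfied.
6. c = 5, e = 1; 5 ≥ 1 (want <) — violated.
7. gcd(1, 5) = 1, not 5 — violated.
8. d + e = 15 + 1 = 16; 16 ≤ 18 — satisfied.
9. max(15, 12, 5) = 15 — satisfied.

No — constraints 1, 6, and 7 are not satisfied.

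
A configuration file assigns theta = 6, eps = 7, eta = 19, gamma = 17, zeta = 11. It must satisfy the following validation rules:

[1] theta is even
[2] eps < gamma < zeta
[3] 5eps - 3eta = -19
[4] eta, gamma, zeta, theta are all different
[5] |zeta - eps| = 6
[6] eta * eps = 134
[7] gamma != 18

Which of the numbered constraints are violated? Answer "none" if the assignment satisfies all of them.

Constraints 2, 3, 5, and 6 are violated.

[1] theta = 6 is even — holds.
[2] values 7, 17, 11; gamma = 17 is not < zeta = 11 — fails.
[3] 5eps - 3eta = 5(7) - 3(19) = -22, not -19 — fails.
[4] values 19, 17, 11, 6 are pairwise distinct — holds.
[5] |11 - 7| = 4, not 6 — fails.
[6] eta * eps = 19 * 7 = 133, not 134 — fails.
[7] gamma = 17, and 17 ≠ 18 — holds.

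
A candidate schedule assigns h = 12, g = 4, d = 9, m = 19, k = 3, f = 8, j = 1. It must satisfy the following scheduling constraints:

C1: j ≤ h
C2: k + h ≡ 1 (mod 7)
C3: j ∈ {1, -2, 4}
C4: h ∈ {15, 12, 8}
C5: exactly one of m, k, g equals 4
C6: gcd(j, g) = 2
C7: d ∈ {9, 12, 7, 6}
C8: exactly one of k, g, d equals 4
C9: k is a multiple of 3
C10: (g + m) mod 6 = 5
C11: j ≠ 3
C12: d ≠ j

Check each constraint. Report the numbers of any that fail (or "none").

C1: j = 1, h = 12; 1 ≤ 12 — satisfied.
C2: k + h = 15; 15 mod 7 = 1 — satisfied.
C3: j = 1 is in {1, -2, 4} — satisfied.
C4: h = 12 is in {15, 12, 8} — satisfied.
C5: m=19, k=3, g=4; 1 of them equals 4 — satisfied.
C6: gcd(1, 4) = 1, not 2 — violated.
C7: d = 9 is in {9, 12, 7, 6} — satisfied.
C8: k=3, g=4, d=9; 1 of them equals 4 — satisfied.
C9: 3 / 3 = 1, so 3 divides 3 — satisfied.
C10: g + m = 23; 23 mod 6 = 5 — satisfied.
C11: j = 1, and 1 ≠ 3 — satisfied.
C12: d = 9, j = 1; distinct — satisfied.

Constraint 6 is violated.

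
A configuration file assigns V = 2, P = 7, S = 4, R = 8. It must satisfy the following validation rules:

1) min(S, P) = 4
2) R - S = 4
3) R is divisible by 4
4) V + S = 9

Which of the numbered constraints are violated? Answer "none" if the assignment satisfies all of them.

No — constraint 4 is not satisfied.

1) min(4, 7) = 4 — satisfied.
2) R - S = 8 - 4 = 4 — satisfied.
3) 8 / 4 = 2, so 4 divides 8 — satisfied.
4) V + S = 2 + 4 = 6, not 9 — violated.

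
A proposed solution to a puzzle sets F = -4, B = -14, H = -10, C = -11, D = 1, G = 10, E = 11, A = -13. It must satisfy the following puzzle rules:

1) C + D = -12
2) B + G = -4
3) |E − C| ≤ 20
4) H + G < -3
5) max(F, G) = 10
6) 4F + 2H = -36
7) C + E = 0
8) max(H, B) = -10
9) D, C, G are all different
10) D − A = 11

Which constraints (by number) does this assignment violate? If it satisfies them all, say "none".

1) C + D = -11 + 1 = -10, not -12  no
2) B + G = -14 + 10 = -4  yes
3) |11 − (-11)| = 22; 22 > 20, exceeds bound 20  no
4) H + G = -10 + 10 = 0; 0 ≥ -3, bound -3 not met  no
5) max(-4, 10) = 10  yes
6) 4F + 2H = 4(-4) + 2(-10) = -36  yes
7) C + E = -11 + 11 = 0  yes
8) max(-10, -14) = -10  yes
9) values 1, -11, 10 are pairwise distinct  yes
10) D − A = 1 − (-13) = 14, not 11  no

No — constraints 1, 3, 4, and 10 are not satisfied.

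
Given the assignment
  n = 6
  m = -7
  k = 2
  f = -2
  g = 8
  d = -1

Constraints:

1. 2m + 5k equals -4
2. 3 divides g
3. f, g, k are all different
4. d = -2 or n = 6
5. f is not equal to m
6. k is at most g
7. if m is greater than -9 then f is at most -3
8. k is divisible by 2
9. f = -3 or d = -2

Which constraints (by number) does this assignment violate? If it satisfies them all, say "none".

Constraints 2, 7, and 9 do not hold.

1. 2m + 5k = 2(-7) + 5(2) = -4  yes
2. 8 = 3*2 + 2, so 3 does not divide 8  no
3. values -2, 8, 2 are pairwise distinct  yes
4. d = -1 ≠ -2, but n = 6 = 6 (second disjunct)  yes
5. f = -2, m = -7; distinct  yes
6. k = 2, g = 8; 2 ≤ 8  yes
7. m = -7 > -9, so we need f ≤ -3; but f = -2 > -3  no
8. 2 / 2 = 1, so 2 divides 2  yes
9. f = -2 ≠ -3 and d = -1 ≠ -2; both disjuncts false  no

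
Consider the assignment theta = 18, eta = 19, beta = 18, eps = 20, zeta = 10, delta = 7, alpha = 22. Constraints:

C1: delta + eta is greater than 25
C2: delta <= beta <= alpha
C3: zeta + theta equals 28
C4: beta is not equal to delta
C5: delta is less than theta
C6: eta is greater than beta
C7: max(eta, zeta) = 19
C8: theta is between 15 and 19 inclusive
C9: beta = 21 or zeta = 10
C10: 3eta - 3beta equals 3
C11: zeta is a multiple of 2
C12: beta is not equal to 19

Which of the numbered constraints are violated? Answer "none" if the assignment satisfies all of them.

C1: delta + eta = 7 + 19 = 26; 26 > 25  holds
C2: values 7 <= 18 <= 22  holds
C3: zeta + theta = 10 + 18 = 28  holds
C4: beta = 18, delta = 7; distinct  holds
C5: delta = 7, theta = 18; 7 < 18  holds
C6: eta = 19, beta = 18; 19 > 18  holds
C7: max(19, 10) = 19  holds
C8: theta = 18 lies in [15, 19]  holds
C9: beta = 18 ≠ 21, but zeta = 10 = 10 (second disjunct)  holds
C10: 3eta - 3beta = 3(19) - 3(18) = 3  holds
C11: 10 / 2 = 5, so 2 divides 10  holds
C12: beta = 18, and 18 ≠ 19  holds

None — every constraint holds.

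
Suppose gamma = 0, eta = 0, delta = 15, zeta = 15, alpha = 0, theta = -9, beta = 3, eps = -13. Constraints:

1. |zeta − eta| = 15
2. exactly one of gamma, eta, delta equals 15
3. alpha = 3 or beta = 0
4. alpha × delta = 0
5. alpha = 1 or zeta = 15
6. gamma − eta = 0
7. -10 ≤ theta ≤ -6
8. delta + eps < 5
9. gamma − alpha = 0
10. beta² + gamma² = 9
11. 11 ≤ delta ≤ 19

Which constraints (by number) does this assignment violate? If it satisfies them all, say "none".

No — constraint 3 is not satisfied.

1. |15 − 0| = 15 — holds.
2. gamma=0, eta=0, delta=15; 1 of them equals 15 — holds.
3. alpha = 0 ≠ 3 and beta = 3 ≠ 0; both disjuncts false — fails.
4. alpha × delta = 0 × 15 = 0 — holds.
5. alpha = 0 ≠ 1, but zeta = 15 = 15 (second disjunct) — holds.
6. gamma − eta = 0 − 0 = 0 — holds.
7. theta = -9 lies in [-10, -6] — holds.
8. delta + eps = 15 + (-13) = 2; 2 < 5 — holds.
9. gamma − alpha = 0 − 0 = 0 — holds.
10. beta² + gamma² = 3² + 0² = 9 + 0 = 9 — holds.
11. delta = 15 lies in [11, 19] — holds.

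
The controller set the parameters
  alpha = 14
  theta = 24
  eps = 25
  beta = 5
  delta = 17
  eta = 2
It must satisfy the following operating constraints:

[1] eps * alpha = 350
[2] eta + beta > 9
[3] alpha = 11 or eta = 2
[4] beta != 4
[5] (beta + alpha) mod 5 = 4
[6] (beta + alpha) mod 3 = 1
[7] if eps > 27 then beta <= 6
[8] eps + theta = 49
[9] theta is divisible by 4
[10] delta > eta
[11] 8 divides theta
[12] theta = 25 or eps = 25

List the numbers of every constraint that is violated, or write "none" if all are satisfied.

[1] eps * alpha = 25 * 14 = 350 — holds.
[2] eta + beta = 2 + 5 = 7; 7 ≤ 9, bound 9 not met — fails.
[3] alpha = 14 ≠ 11, but eta = 2 = 2 (second disjunct) — holds.
[4] beta = 5, and 5 ≠ 4 — holds.
[5] beta + alpha = 19; 19 mod 5 = 4 — holds.
[6] beta + alpha = 19; 19 mod 3 = 1 — holds.
[7] eps = 25, not > 27; antecedent false, conditional vacuously true — holds.
[8] eps + theta = 25 + 24 = 49 — holds.
[9] 24 / 4 = 6, so 4 divides 24 — holds.
[10] delta = 17, eta = 2; 17 > 2 — holds.
[11] 24 / 8 = 3, so 8 divides 24 — holds.
[12] theta = 24 ≠ 25, but eps = 25 = 25 (second disjunct) — holds.

Constraint 2 is violated.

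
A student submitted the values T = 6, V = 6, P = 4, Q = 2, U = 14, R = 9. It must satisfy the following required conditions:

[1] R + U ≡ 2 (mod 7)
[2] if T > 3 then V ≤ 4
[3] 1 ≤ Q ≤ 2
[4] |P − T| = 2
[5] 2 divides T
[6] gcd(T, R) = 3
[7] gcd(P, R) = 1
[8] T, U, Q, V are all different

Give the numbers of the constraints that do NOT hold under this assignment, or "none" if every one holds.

[1] R + U = 23; 23 mod 7 = 2 — OK.
[2] T = 6 > 3, so we need V ≤ 4; but V = 6 > 4 — violated.
[3] Q = 2 lies in [1, 2] — OK.
[4] |4 − 6| = 2 — OK.
[5] 6 / 2 = 3, so 2 divides 6 — OK.
[6] gcd(6, 9) = 3 — OK.
[7] gcd(4, 9) = 1 — OK.
[8] T = V = 6, not all different — violated.

The assignment fails constraints 2, 8.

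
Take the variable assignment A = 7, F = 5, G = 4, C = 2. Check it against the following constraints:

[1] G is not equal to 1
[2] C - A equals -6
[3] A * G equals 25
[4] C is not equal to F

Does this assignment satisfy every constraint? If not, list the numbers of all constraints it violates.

[1] G = 4, and 4 ≠ 1  ✓
[2] C - A = 2 - 7 = -5, not -6  ✗
[3] A * G = 7 * 4 = 28, not 25  ✗
[4] C = 2, F = 5; distinct  ✓

The assignment fails constraints 2 and 3.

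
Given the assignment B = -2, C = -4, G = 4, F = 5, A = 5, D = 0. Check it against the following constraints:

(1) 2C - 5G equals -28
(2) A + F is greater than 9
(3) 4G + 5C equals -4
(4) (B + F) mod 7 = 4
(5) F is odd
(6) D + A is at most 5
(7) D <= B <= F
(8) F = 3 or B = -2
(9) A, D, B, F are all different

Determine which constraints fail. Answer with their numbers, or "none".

(1) 2C - 5G = 2(-4) - 5(4) = -28  holds
(2) A + F = 5 + 5 = 10; 10 > 9  holds
(3) 4G + 5C = 4(4) + 5(-4) = -4  holds
(4) B + F = 3; 3 mod 7 = 3, not 4  fails
(5) F = 5 is odd  holds
(6) D + A = 0 + 5 = 5; 5 ≤ 5  holds
(7) values 0, -2, 5; D = 0 is not <= B = -2  fails
(8) F = 5 ≠ 3, but B = -2 = -2 (second disjunct)  holds
(9) A = F = 5, not all different  fails

Violated: 4, 7, 9.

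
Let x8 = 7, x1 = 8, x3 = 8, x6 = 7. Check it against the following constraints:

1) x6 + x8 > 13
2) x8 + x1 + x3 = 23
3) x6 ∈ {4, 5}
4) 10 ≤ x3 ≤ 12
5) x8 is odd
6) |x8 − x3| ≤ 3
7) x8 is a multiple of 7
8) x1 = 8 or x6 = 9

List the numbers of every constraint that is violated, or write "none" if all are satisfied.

1) x6 + x8 = 7 + 7 = 14; 14 > 13 — OK.
2) x8 + x1 + x3 = 7 + 8 + 8 = 23 — OK.
3) x6 = 7 is not in {4, 5} — violated.
4) x3 = 8 is outside [10, 12] — violated.
5) x8 = 7 is odd — OK.
6) |7 − 8| = 1; 1 ≤ 3 — OK.
7) 7 / 7 = 1, so 7 divides 7 — OK.
8) x1 = 8 = 8 (first disjunct) — OK.

The assignment fails constraints 3, 4.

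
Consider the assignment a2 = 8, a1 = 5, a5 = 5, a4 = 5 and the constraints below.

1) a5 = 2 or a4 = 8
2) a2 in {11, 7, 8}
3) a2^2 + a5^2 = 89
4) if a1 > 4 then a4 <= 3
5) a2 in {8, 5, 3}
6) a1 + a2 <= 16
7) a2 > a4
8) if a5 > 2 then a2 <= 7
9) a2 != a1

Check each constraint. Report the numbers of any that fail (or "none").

Violated: 1, 4, and 8.

1) a5 = 5 ≠ 2 and a4 = 5 ≠ 8; both disjuncts false — fails.
2) a2 = 8 is in {11, 7, 8} — holds.
3) a2^2 + a5^2 = 8^2 + 5^2 = 64 + 25 = 89 — holds.
4) a1 = 5 > 4, so we need a4 ≤ 3; but a4 = 5 > 3 — fails.
5) a2 = 8 is in {8, 5, 3} — holds.
6) a1 + a2 = 5 + 8 = 13; 13 ≤ 16 — holds.
7) a2 = 8, a4 = 5; 8 > 5 — holds.
8) a5 = 5 > 2, so we need a2 ≤ 7; but a2 = 8 > 7 — fails.
9) a2 = 8, a1 = 5; distinct — holds.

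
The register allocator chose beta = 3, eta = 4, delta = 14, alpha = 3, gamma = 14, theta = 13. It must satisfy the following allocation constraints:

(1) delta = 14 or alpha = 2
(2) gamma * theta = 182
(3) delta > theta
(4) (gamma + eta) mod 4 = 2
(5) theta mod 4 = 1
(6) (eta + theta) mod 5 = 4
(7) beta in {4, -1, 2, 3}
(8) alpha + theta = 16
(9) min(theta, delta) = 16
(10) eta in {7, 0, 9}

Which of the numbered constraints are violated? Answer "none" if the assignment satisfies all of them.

Violated: 6, 9, 10.

(1) delta = 14 = 14 (first disjunct) — OK.
(2) gamma * theta = 14 * 13 = 182 — OK.
(3) delta = 14, theta = 13; 14 > 13 — OK.
(4) gamma + eta = 18; 18 mod 4 = 2 — OK.
(5) 13 mod 4 = 1 — OK.
(6) eta + theta = 17; 17 mod 5 = 2, not 4 — violated.
(7) beta = 3 is in {4, -1, 2, 3} — OK.
(8) alpha + theta = 3 + 13 = 16 — OK.
(9) min(13, 14) = 13, not 16 — violated.
(10) eta = 4 is not in {7, 0, 9} — violated.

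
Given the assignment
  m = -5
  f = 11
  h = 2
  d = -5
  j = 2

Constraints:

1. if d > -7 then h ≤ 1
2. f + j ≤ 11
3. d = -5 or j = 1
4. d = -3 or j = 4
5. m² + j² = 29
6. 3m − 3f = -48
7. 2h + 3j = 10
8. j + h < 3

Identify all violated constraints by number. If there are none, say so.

Constraints 1, 2, 4, 8 are violated.

1. d = -5 > -7, so we need h ≤ 1; but h = 2 > 1 — violated.
2. f + j = 11 + 2 = 13; 13 > 11, bound 11 not met — violated.
3. d = -5 = -5 (first disjunct) — OK.
4. d = -5 ≠ -3 and j = 2 ≠ 4; both disjuncts false — violated.
5. m² + j² = (-5)² + 2² = 25 + 4 = 29 — OK.
6. 3m − 3f = 3(-5) − 3(11) = -48 — OK.
7. 2h + 3j = 2(2) + 3(2) = 10 — OK.
8. j + h = 2 + 2 = 4; 4 ≥ 3, bound 3 not met — violated.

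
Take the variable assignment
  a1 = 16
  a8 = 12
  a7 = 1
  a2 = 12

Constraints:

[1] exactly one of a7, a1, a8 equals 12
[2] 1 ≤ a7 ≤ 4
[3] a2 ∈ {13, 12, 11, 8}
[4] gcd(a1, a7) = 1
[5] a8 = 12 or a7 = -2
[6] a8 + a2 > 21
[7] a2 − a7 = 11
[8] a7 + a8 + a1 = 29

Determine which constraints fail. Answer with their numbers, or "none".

[1] a7=1, a1=16, a8=12; 1 of them equals 12 — holds.
[2] a7 = 1 lies in [1, 4] — holds.
[3] a2 = 12 is in {13, 12, 11, 8} — holds.
[4] gcd(16, 1) = 1 — holds.
[5] a8 = 12 = 12 (first disjunct) — holds.
[6] a8 + a2 = 12 + 12 = 24; 24 > 21 — holds.
[7] a2 − a7 = 12 − 1 = 11 — holds.
[8] a7 + a8 + a1 = 1 + 12 + 16 = 29 — holds.

All constraints are satisfied.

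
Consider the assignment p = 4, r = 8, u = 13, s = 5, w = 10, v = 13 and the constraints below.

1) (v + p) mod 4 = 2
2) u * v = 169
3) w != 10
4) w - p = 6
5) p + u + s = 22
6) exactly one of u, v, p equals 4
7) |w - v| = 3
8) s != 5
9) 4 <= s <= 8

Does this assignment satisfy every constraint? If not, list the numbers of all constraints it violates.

Constraints 1, 3, 8 are violated.

1) v + p = 17; 17 mod 4 = 1, not 2 — violated.
2) u * v = 13 * 13 = 169 — OK.
3) w = 10, but 10 is required to differ — violated.
4) w - p = 10 - 4 = 6 — OK.
5) p + u + s = 4 + 13 + 5 = 22 — OK.
6) u=13, v=13, p=4; 1 of them equals 4 — OK.
7) |10 - 13| = 3 — OK.
8) s = 5, but 5 is required to differ — violated.
9) s = 5 lies in [4, 8] — OK.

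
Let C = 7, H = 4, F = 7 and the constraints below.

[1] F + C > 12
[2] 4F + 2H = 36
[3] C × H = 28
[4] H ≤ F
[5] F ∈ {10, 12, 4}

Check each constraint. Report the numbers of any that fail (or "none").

[1] F + C = 7 + 7 = 14; 14 > 12 — holds.
[2] 4F + 2H = 4(7) + 2(4) = 36 — holds.
[3] C × H = 7 × 4 = 28 — holds.
[4] H = 4, F = 7; 4 ≤ 7 — holds.
[5] F = 7 is not in {10, 12, 4} — fails.

Constraint 5 is violated.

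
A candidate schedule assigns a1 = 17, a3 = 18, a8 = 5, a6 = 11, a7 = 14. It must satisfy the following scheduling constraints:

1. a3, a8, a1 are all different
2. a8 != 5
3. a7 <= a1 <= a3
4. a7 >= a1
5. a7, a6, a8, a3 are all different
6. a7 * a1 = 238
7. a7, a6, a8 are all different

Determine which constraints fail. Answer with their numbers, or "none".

Constraints 2 and 4 are violated.

1. values 18, 5, 17 are pairwise distinct — holds.
2. a8 = 5, but 5 is required to differ — fails.
3. values 14 <= 17 <= 18 — holds.
4. a7 = 14, a1 = 17; 14 < 17 (want ≥) — fails.
5. values 14, 11, 5, 18 are pairwise distinct — holds.
6. a7 * a1 = 14 * 17 = 238 — holds.
7. values 14, 11, 5 are pairwise distinct — holds.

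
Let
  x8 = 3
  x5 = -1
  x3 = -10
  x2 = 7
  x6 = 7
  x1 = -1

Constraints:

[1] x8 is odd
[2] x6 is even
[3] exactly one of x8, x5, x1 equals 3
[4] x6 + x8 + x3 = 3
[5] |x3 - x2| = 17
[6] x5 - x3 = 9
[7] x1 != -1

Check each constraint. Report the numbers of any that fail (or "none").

[1] x8 = 3 is odd — OK.
[2] x6 = 7 is odd — violated.
[3] x8=3, x5=-1, x1=-1; 1 of them equals 3 — OK.
[4] x6 + x8 + x3 = 7 + 3 + (-10) = 0, not 3 — violated.
[5] |-10 - 7| = 17 — OK.
[6] x5 - x3 = -1 - (-10) = 9 — OK.
[7] x1 = -1, but -1 is required to differ — violated.

No — constraints 2, 4, 7 are not satisfied.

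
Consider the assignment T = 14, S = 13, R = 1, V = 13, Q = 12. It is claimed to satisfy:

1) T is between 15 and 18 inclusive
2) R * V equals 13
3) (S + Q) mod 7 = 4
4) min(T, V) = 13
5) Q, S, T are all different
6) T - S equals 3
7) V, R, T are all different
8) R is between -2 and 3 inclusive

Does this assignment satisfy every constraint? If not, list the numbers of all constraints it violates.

1) T = 14 is outside [15, 18]  FAIL
2) R * V = 1 * 13 = 13  OK
3) S + Q = 25; 25 mod 7 = 4  OK
4) min(14, 13) = 13  OK
5) values 12, 13, 14 are pairwise distinct  OK
6) T - S = 14 - 13 = 1, not 3  FAIL
7) values 13, 1, 14 are pairwise distinct  OK
8) R = 1 lies in [-2, 3]  OK

Constraints 1 and 6 do not hold.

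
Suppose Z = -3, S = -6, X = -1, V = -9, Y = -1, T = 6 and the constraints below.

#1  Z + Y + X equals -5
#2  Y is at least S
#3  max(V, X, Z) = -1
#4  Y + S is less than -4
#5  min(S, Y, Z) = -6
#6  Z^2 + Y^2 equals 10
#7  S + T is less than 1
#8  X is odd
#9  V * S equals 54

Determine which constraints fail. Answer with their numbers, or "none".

No violations.

#1 Z + Y + X = -3 + (-1) + (-1) = -5 — satisfied.
#2 Y = -1, S = -6; -1 ≥ -6 — satisfied.
#3 max(-9, -1, -3) = -1 — satisfied.
#4 Y + S = -1 + (-6) = -7; -7 < -4 — satisfied.
#5 min(-6, -1, -3) = -6 — satisfied.
#6 Z^2 + Y^2 = (-3)^2 + (-1)^2 = 9 + 1 = 10 — satisfied.
#7 S + T = -6 + 6 = 0; 0 < 1 — satisfied.
#8 X = -1 is odd — satisfied.
#9 V * S = -9 * (-6) = 54 — satisfied.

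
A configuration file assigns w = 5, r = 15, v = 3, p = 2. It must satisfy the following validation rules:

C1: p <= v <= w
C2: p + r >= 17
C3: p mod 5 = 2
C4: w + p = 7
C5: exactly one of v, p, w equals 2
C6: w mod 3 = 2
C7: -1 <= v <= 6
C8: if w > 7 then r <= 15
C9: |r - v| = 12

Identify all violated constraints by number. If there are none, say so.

C1: values 2 <= 3 <= 5 — OK.
C2: p + r = 2 + 15 = 17; 17 ≥ 17 — OK.
C3: 2 mod 5 = 2 — OK.
C4: w + p = 5 + 2 = 7 — OK.
C5: v=3, p=2, w=5; 1 of them equals 2 — OK.
C6: 5 mod 3 = 2 — OK.
C7: v = 3 lies in [-1, 6] — OK.
C8: w = 5, not > 7; antecedent false, conditional vacuously true — OK.
C9: |15 - 3| = 12 — OK.

Yes — all constraints hold.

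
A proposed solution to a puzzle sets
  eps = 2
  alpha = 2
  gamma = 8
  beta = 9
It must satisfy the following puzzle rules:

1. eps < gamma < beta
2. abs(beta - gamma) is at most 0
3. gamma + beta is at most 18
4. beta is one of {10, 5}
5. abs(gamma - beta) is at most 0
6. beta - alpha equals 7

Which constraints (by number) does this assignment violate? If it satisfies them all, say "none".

The assignment fails constraints 2, 4, and 5.

1. values 2 < 8 < 9 — holds.
2. abs(9 - 8) = 1; 1 > 0, exceeds bound 0 — does not hold.
3. gamma + beta = 8 + 9 = 17; 17 ≤ 18 — holds.
4. beta = 9 is not in {10, 5} — does not hold.
5. abs(8 - 9) = 1; 1 > 0, exceeds bound 0 — does not hold.
6. beta - alpha = 9 - 2 = 7 — holds.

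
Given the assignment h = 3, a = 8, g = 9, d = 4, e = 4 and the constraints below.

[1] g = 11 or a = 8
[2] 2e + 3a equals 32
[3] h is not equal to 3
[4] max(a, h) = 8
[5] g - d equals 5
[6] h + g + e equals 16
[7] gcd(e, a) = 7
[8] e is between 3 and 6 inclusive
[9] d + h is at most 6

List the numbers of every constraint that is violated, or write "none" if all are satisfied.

[1] g = 9 ≠ 11, but a = 8 = 8 (second disjunct) — satisfied.
[2] 2e + 3a = 2(4) + 3(8) = 32 — satisfied.
[3] h = 3, but 3 is required to differ — violated.
[4] max(8, 3) = 8 — satisfied.
[5] g - d = 9 - 4 = 5 — satisfied.
[6] h + g + e = 3 + 9 + 4 = 16 — satisfied.
[7] gcd(4, 8) = 4, not 7 — violated.
[8] e = 4 lies in [3, 6] — satisfied.
[9] d + h = 4 + 3 = 7; 7 > 6, bound 6 not met — violated.

Violated: 3, 7, 9.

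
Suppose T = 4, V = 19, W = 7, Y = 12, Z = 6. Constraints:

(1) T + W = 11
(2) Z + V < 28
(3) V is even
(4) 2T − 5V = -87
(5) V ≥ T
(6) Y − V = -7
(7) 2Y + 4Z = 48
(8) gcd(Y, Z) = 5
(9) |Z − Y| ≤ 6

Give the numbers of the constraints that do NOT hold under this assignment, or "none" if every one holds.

The assignment fails constraints 3 and 8.

(1) T + W = 4 + 7 = 11 — OK.
(2) Z + V = 6 + 19 = 25; 25 < 28 — OK.
(3) V = 19 is odd — violated.
(4) 2T − 5V = 2(4) − 5(19) = -87 — OK.
(5) V = 19, T = 4; 19 ≥ 4 — OK.
(6) Y − V = 12 − 19 = -7 — OK.
(7) 2Y + 4Z = 2(12) + 4(6) = 48 — OK.
(8) gcd(12, 6) = 6, not 5 — violated.
(9) |6 − 12| = 6; 6 ≤ 6 — OK.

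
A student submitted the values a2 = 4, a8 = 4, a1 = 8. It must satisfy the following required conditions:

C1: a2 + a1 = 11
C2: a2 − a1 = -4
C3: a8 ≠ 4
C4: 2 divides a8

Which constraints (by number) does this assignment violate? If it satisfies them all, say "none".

C1: a2 + a1 = 4 + 8 = 12, not 11 — fails.
C2: a2 − a1 = 4 − 8 = -4 — holds.
C3: a8 = 4, but 4 is required to differ — fails.
C4: 4 / 2 = 2, so 2 divides 4 — holds.

Constraints 1, 3 are violated.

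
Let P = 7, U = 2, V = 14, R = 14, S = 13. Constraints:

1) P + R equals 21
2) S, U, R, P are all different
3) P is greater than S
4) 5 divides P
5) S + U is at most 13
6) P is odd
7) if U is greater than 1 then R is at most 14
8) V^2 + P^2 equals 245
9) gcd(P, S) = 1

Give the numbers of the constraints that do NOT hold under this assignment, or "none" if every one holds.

No — constraints 3, 4, and 5 are not satisfied.

1) P + R = 7 + 14 = 21  OK
2) values 13, 2, 14, 7 are pairwise distinct  OK
3) P = 7, S = 13; 7 ≤ 13 (want >)  FAIL
4) 7 = 5*1 + 2, so 5 does not divide 7  FAIL
5) S + U = 13 + 2 = 15; 15 > 13, bound 13 not met  FAIL
6) P = 7 is odd  OK
7) U = 2 > 1, so we need R ≤ 14; R = 14 ≤ 14  OK
8) V^2 + P^2 = 14^2 + 7^2 = 196 + 49 = 245  OK
9) gcd(7, 13) = 1  OK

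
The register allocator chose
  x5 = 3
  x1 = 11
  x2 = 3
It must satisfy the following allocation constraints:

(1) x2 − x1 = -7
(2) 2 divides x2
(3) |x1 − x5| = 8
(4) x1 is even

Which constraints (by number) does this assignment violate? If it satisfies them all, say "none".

(1) x2 − x1 = 3 − 11 = -8, not -7  ✘
(2) 3 = 2×1 + 1, so 2 does not divide 3  ✘
(3) |11 − 3| = 8  ✔
(4) x1 = 11 is odd  ✘

Constraints 1, 2, and 4 do not hold.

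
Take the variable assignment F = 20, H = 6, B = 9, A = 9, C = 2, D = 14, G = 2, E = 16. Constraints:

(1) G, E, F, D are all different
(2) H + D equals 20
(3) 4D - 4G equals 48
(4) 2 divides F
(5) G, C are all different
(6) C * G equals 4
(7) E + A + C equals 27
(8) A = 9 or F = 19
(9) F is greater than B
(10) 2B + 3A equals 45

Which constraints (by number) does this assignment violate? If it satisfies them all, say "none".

(1) values 2, 16, 20, 14 are pairwise distinct  ✓
(2) H + D = 6 + 14 = 20  ✓
(3) 4D - 4G = 4(14) - 4(2) = 48  ✓
(4) 20 / 2 = 10, so 2 divides 20  ✓
(5) G = C = 2, not all different  ✗
(6) C * G = 2 * 2 = 4  ✓
(7) E + A + C = 16 + 9 + 2 = 27  ✓
(8) A = 9 = 9 (first disjunct)  ✓
(9) F = 20, B = 9; 20 > 9  ✓
(10) 2B + 3A = 2(9) + 3(9) = 45  ✓

The assignment fails constraint 5.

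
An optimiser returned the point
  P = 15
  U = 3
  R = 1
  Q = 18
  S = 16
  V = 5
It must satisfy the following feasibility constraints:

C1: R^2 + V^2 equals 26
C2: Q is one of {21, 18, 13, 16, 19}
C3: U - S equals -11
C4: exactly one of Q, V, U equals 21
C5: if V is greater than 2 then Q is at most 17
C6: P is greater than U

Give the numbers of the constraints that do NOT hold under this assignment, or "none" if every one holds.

C1: R^2 + V^2 = 1^2 + 5^2 = 1 + 25 = 26 — satisfied.
C2: Q = 18 is in {21, 18, 13, 16, 19} — satisfied.
C3: U - S = 3 - 16 = -13, not -11 — violated.
C4: Q=18, V=5, U=3; 0 of them equal 21, not exactly one — violated.
C5: V = 5 > 2, so we need Q ≤ 17; but Q = 18 > 17 — violated.
C6: P = 15, U = 3; 15 > 3 — satisfied.

Violated: 3, 4, 5.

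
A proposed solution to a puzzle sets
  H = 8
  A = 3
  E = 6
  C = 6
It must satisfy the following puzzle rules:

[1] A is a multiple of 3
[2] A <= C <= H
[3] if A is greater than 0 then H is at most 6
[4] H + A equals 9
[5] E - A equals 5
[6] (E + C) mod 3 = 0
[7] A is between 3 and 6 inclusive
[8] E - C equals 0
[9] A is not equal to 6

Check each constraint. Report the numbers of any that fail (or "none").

[1] 3 / 3 = 1, so 3 divides 3  holds
[2] values 3 <= 6 <= 8  holds
[3] A = 3 > 0, so we need H ≤ 6; but H = 8 > 6  fails
[4] H + A = 8 + 3 = 11, not 9  fails
[5] E - A = 6 - 3 = 3, not 5  fails
[6] E + C = 12; 12 mod 3 = 0  holds
[7] A = 3 lies in [3, 6]  holds
[8] E - C = 6 - 6 = 0  holds
[9] A = 3, and 3 ≠ 6  holds

The assignment fails constraints 3, 4, 5.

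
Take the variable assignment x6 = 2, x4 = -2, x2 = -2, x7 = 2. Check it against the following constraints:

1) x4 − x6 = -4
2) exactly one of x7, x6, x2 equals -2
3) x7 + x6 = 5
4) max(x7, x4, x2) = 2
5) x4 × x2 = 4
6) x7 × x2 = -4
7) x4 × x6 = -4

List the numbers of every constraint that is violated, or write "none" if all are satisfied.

1) x4 − x6 = -2 − 2 = -4 — holds.
2) x7=2, x6=2, x2=-2; 1 of them equals -2 — holds.
3) x7 + x6 = 2 + 2 = 4, not 5 — fails.
4) max(2, -2, -2) = 2 — holds.
5) x4 × x2 = -2 × (-2) = 4 — holds.
6) x7 × x2 = 2 × (-2) = -4 — holds.
7) x4 × x6 = -2 × 2 = -4 — holds.

Violated: 3.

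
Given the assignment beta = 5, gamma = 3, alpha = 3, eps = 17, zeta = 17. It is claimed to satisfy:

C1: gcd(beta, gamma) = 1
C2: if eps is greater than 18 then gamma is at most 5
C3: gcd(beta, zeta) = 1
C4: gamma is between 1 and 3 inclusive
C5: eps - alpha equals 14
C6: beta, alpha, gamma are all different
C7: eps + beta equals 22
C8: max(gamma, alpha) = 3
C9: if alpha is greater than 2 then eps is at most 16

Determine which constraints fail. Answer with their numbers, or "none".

The assignment fails constraints 6 and 9.

C1: gcd(5, 3) = 1 — satisfied.
C2: eps = 17, not > 18; antecedent false, conditional vacuously true — satisfied.
C3: gcd(5, 17) = 1 — satisfied.
C4: gamma = 3 lies in [1, 3] — satisfied.
C5: eps - alpha = 17 - 3 = 14 — satisfied.
C6: alpha = gamma = 3, not all different — violated.
C7: eps + beta = 17 + 5 = 22 — satisfied.
C8: max(3, 3) = 3 — satisfied.
C9: alpha = 3 > 2, so we need eps ≤ 16; but eps = 17 > 16 — violated.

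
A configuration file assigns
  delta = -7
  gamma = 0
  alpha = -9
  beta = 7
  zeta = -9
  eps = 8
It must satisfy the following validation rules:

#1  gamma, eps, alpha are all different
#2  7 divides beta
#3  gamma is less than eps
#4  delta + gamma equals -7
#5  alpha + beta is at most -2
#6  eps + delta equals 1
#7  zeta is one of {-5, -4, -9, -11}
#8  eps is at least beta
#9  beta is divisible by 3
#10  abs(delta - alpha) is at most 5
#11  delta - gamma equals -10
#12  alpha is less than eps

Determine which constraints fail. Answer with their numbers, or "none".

The assignment fails constraints 9, 11.

#1 values 0, 8, -9 are pairwise distinct — satisfied.
#2 7 / 7 = 1, so 7 divides 7 — satisfied.
#3 gamma = 0, eps = 8; 0 < 8 — satisfied.
#4 delta + gamma = -7 + 0 = -7 — satisfied.
#5 alpha + beta = -9 + 7 = -2; -2 ≤ -2 — satisfied.
#6 eps + delta = 8 + (-7) = 1 — satisfied.
#7 zeta = -9 is in {-5, -4, -9, -11} — satisfied.
#8 eps = 8, beta = 7; 8 ≥ 7 — satisfied.
#9 7 = 3*2 + 1, so 3 does not divide 7 — violated.
#10 abs(-7 - (-9)) = 2; 2 ≤ 5 — satisfied.
#11 delta - gamma = -7 - 0 = -7, not -10 — violated.
#12 alpha = -9, eps = 8; -9 < 8 — satisfied.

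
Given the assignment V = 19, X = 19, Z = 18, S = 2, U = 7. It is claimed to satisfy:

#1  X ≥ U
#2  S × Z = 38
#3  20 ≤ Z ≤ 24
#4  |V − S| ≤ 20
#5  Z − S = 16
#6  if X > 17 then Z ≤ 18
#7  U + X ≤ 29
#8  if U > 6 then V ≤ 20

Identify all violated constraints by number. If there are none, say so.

Constraints 2 and 3 do not hold.

#1 X = 19, U = 7; 19 ≥ 7  true
#2 S × Z = 2 × 18 = 36, not 38  false
#3 Z = 18 is outside [20, 24]  false
#4 |19 − 2| = 17; 17 ≤ 20  true
#5 Z − S = 18 − 2 = 16  true
#6 X = 19 > 17, so we need Z ≤ 18; Z = 18 ≤ 18  true
#7 U + X = 7 + 19 = 26; 26 ≤ 29  true
#8 U = 7 > 6, so we need V ≤ 20; V = 19 ≤ 20  true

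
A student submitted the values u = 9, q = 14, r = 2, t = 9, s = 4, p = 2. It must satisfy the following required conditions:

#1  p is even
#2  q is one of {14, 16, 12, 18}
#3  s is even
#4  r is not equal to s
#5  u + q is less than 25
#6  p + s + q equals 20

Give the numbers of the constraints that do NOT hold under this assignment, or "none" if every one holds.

All constraints are satisfied.

#1 p = 2 is even  true
#2 q = 14 is in {14, 16, 12, 18}  true
#3 s = 4 is even  true
#4 r = 2, s = 4; distinct  true
#5 u + q = 9 + 14 = 23; 23 < 25  true
#6 p + s + q = 2 + 4 + 14 = 20  true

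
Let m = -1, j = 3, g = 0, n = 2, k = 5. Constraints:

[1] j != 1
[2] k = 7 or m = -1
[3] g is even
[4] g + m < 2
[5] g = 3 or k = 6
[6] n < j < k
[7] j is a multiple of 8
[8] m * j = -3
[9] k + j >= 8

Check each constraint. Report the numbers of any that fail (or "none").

[1] j = 3, and 3 ≠ 1 — holds.
[2] k = 5 ≠ 7, but m = -1 = -1 (second disjunct) — holds.
[3] g = 0 is even — holds.
[4] g + m = 0 + (-1) = -1; -1 < 2 — holds.
[5] g = 0 ≠ 3 and k = 5 ≠ 6; both disjuncts false — fails.
[6] values 2 < 3 < 5 — holds.
[7] 3 = 8*0 + 3, so 8 does not divide 3 — fails.
[8] m * j = -1 * 3 = -3 — holds.
[9] k + j = 5 + 3 = 8; 8 ≥ 8 — holds.

Constraints 5 and 7 are violated.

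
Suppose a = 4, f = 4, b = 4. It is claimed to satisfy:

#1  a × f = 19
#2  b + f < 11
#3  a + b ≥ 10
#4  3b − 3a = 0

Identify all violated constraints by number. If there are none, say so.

Violated: 1, 3.

#1 a × f = 4 × 4 = 16, not 19  no
#2 b + f = 4 + 4 = 8; 8 < 11  yes
#3 a + b = 4 + 4 = 8; 8 < 10, bound 10 not met  no
#4 3b − 3a = 3(4) − 3(4) = 0  yes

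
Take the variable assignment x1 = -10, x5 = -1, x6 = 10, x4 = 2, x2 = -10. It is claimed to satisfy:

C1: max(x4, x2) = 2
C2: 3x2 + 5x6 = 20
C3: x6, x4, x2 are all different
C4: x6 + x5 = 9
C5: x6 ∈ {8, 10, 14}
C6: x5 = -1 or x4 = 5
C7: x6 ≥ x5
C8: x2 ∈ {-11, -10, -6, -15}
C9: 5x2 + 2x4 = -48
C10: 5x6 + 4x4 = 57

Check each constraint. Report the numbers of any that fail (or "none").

Constraints 9, 10 are violated.

C1: max(2, -10) = 2 — satisfied.
C2: 3x2 + 5x6 = 3(-10) + 5(10) = 20 — satisfied.
C3: values 10, 2, -10 are pairwise distinct — satisfied.
C4: x6 + x5 = 10 + (-1) = 9 — satisfied.
C5: x6 = 10 is in {8, 10, 14} — satisfied.
C6: x5 = -1 = -1 (first disjunct) — satisfied.
C7: x6 = 10, x5 = -1; 10 ≥ -1 — satisfied.
C8: x2 = -10 is in {-11, -10, -6, -15} — satisfied.
C9: 5x2 + 2x4 = 5(-10) + 2(2) = -46, not -48 — violated.
C10: 5x6 + 4x4 = 5(10) + 4(2) = 58, not 57 — violated.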